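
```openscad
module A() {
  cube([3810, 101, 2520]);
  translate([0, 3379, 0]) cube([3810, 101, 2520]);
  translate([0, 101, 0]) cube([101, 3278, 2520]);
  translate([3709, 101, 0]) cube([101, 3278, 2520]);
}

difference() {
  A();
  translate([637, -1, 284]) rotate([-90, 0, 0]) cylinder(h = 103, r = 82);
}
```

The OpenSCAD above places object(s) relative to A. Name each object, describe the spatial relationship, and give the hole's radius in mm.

The subtracted cylinder has r = 82 mm.

A is a house frame. The house frame has a circular hole through its front wall. The hole's radius is 82 mm.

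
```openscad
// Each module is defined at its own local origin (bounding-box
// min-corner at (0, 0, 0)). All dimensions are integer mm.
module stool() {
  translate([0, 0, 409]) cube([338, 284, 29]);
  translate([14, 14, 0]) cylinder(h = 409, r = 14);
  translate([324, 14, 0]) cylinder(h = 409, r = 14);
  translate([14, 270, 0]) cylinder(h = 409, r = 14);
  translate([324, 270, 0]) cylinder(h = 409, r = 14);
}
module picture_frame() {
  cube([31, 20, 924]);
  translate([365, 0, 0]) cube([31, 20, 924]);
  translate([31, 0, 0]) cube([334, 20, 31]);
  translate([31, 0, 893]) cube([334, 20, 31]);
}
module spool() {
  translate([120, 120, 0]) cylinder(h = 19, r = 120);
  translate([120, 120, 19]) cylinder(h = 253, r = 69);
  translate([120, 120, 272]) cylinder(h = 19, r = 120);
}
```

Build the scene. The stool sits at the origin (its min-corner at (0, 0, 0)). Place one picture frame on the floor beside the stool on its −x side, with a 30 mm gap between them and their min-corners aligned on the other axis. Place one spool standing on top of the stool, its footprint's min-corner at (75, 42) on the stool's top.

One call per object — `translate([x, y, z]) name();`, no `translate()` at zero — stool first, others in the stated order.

stool();
translate([-426, 0, 0]) picture_frame();
translate([75, 42, 438]) spool();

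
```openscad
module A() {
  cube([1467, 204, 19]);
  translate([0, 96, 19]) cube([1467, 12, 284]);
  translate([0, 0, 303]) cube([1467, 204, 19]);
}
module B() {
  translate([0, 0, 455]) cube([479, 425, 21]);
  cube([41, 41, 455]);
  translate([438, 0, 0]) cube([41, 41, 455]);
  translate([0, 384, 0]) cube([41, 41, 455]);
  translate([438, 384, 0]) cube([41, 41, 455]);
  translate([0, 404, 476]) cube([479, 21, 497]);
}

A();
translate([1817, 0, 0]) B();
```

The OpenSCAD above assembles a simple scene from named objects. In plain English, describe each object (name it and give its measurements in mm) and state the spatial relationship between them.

A is an I-beam lying along x, 1467 mm long. Overall section height 322 mm. Two flanges 204 mm wide (y) and 19 mm thick, one on the floor and one at the top; a web 12 mm thick runs between them, centred on the flange width.

B is a chair. The seat is a 479×425×21 mm slab with its top at z = 476 mm, on four 41×41 mm corner legs (flush with the seat edges, standing on z = 0). A flat backrest 21 mm thick, 497 mm tall, spans the full seat width and rises from the seat top along its +y edge, rear face flush with the rear of the seat.

The chair is on the floor beside the I-beam on its +x side.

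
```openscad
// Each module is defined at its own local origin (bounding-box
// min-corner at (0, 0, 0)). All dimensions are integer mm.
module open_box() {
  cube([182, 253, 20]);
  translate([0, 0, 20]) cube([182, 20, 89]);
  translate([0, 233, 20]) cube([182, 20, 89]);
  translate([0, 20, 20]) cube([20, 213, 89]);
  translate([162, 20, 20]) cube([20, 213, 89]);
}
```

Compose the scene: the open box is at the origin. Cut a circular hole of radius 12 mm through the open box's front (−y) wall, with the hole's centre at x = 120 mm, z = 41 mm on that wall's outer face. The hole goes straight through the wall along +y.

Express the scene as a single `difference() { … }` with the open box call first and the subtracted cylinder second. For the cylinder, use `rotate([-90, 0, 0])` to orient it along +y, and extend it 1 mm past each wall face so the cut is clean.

difference() {
  open_box();
  translate([120, -1, 41]) rotate([-90, 0, 0]) cylinder(h = 22, r = 12);
}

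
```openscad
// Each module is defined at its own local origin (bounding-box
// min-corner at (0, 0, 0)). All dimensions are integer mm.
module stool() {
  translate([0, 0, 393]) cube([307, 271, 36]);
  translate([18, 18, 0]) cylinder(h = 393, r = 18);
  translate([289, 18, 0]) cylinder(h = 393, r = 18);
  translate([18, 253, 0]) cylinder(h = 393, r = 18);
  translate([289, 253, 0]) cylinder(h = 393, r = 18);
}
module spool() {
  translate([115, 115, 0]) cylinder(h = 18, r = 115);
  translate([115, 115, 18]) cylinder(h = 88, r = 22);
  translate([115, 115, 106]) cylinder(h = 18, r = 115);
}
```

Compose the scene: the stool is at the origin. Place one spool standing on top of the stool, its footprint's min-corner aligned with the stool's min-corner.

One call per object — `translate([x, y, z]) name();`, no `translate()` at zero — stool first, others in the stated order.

stool();
translate([0, 0, 429]) spool();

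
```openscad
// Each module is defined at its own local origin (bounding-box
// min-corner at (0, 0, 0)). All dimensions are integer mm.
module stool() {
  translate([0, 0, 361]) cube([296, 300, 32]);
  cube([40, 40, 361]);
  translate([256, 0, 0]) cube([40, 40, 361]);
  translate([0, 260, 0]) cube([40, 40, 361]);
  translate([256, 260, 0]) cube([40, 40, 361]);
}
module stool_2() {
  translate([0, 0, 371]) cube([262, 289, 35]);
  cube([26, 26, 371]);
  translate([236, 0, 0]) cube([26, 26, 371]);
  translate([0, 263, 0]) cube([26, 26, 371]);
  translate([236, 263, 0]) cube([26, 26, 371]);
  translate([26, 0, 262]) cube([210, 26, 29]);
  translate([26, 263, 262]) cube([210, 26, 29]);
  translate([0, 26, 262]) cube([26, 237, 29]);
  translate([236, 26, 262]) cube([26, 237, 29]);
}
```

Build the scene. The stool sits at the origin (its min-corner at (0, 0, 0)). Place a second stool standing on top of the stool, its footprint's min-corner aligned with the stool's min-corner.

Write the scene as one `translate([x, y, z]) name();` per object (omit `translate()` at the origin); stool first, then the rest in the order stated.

stool();
translate([0, 0, 393]) stool_2();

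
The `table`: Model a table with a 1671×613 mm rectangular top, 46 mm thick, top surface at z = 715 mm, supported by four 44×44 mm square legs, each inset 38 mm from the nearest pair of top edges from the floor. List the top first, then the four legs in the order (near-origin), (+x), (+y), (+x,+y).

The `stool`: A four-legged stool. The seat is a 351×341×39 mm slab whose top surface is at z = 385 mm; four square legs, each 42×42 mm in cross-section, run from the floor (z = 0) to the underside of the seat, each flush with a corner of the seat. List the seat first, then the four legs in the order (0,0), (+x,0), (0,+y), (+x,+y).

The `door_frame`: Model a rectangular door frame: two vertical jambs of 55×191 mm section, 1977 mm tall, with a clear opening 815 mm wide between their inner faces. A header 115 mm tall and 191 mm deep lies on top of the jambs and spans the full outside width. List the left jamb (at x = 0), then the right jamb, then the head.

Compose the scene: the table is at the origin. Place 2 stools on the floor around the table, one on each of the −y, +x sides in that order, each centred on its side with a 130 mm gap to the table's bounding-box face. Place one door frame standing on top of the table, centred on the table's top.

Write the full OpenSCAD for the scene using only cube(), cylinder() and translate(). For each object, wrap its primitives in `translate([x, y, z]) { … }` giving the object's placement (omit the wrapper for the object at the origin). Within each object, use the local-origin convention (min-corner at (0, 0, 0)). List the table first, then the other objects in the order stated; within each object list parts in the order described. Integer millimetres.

translate([0, 0, 669]) cube([1671, 613, 46]);
translate([38, 38, 0]) cube([44, 44, 669]);
translate([1589, 38, 0]) cube([44, 44, 669]);
translate([38, 531, 0]) cube([44, 44, 669]);
translate([1589, 531, 0]) cube([44, 44, 669]);
translate([660, -471, 0]) {
  translate([0, 0, 346]) cube([351, 341, 39]);
  cube([42, 42, 346]);
  translate([309, 0, 0]) cube([42, 42, 346]);
  translate([0, 299, 0]) cube([42, 42, 346]);
  translate([309, 299, 0]) cube([42, 42, 346]);
}
translate([1801, 136, 0]) {
  translate([0, 0, 346]) cube([351, 341, 39]);
  cube([42, 42, 346]);
  translate([309, 0, 0]) cube([42, 42, 346]);
  translate([0, 299, 0]) cube([42, 42, 346]);
  translate([309, 299, 0]) cube([42, 42, 346]);
}
translate([373, 211, 715]) {
  cube([55, 191, 1977]);
  translate([870, 0, 0]) cube([55, 191, 1977]);
  translate([0, 0, 1977]) cube([925, 191, 115]);
}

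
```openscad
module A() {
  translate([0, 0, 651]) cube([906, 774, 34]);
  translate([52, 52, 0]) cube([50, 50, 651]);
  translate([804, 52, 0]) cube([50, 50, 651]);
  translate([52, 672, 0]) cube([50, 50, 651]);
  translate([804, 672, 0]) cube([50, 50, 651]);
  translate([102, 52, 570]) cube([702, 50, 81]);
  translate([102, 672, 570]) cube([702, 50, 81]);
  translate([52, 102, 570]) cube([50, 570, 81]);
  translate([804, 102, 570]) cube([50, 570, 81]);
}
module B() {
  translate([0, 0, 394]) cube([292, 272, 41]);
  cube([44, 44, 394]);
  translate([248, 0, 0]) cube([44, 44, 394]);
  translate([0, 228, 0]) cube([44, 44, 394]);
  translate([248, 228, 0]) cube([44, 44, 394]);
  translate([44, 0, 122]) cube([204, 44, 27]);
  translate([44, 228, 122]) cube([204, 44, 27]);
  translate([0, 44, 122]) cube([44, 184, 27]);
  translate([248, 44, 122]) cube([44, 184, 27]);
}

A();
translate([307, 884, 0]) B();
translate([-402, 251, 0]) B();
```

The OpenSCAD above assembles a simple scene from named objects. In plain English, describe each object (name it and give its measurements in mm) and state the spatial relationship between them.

A is a table: top 906 mm (x) × 774 mm (y), 34 mm thick, upper face at z = 685 mm, on four 50×50 mm square legs, each inset 52 mm from the nearest pair of top edges, running from z = 0 to the bottom of the top. Four apron rails, 50 mm thick and 81 mm tall, run between adjacent legs with their top edges flush with the underside of the top and their outer faces flush with the legs' outer faces.

B is a four-legged stool. The seat is a 292×272×41 mm slab whose top surface is at z = 435 mm; four square legs, each 44×44 mm in cross-section, run from the floor (z = 0) to the underside of the seat, each flush with a corner of the seat. Four stretchers, 44 mm wide and 27 mm tall, connect adjacent legs with their undersides at z = 122 mm, each running between the inner faces of the legs it joins and aligned with the legs' outer faces on the other axis.

Two stools sit around the table at the +y, −x sides.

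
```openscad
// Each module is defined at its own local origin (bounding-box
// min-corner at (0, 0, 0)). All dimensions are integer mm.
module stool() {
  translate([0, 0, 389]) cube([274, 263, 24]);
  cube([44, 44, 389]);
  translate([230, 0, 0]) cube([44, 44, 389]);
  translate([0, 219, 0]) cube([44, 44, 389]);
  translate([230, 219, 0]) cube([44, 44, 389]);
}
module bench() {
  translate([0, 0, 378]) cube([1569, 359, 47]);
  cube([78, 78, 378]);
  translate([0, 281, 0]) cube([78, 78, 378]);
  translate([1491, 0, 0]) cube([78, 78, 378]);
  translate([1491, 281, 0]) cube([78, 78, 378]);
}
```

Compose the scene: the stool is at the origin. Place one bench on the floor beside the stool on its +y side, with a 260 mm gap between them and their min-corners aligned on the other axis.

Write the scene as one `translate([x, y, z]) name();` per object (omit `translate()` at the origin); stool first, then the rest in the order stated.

stool();
translate([0, 523, 0]) bench();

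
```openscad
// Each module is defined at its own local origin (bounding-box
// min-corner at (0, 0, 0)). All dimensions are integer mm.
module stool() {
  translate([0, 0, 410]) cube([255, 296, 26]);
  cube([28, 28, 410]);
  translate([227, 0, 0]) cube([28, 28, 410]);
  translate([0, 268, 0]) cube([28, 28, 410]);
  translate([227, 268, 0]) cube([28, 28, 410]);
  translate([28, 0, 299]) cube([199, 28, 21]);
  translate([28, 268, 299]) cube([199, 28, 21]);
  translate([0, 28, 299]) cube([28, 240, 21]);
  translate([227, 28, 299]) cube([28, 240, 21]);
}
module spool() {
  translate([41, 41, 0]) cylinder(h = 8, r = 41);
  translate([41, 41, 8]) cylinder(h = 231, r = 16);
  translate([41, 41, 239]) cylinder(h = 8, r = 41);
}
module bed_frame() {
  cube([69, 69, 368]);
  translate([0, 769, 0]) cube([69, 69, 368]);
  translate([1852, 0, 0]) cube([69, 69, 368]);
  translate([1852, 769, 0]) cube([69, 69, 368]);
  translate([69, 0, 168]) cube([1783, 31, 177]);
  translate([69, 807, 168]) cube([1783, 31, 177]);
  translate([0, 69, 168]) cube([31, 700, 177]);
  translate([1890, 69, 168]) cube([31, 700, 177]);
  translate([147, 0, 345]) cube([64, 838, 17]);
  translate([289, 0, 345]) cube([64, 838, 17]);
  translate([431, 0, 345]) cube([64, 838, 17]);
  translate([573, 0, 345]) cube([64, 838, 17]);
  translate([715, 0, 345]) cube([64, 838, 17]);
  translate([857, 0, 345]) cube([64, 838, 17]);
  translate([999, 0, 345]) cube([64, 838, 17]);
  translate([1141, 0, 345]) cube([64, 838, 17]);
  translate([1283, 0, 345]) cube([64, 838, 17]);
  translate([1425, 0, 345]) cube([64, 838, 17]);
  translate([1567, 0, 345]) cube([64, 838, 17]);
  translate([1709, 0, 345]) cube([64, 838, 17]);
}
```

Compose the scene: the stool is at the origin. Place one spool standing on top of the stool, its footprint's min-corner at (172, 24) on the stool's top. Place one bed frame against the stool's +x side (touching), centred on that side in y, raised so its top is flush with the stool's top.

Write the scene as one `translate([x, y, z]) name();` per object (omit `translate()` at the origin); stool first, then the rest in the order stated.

stool();
translate([172, 24, 436]) spool();
translate([255, -271, 68]) bed_frame();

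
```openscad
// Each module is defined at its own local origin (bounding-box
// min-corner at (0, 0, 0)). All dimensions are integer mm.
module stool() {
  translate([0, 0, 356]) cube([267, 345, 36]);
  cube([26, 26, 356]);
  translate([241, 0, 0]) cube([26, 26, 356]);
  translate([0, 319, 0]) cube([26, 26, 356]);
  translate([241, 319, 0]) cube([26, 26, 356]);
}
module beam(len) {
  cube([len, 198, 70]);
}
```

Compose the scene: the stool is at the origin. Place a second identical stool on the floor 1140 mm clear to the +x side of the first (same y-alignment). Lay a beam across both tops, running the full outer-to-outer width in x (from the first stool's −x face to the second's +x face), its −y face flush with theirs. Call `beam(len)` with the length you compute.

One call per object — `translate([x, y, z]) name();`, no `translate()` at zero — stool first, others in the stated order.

stool();
translate([1407, 0, 0]) stool();
translate([0, 0, 392]) beam(1674);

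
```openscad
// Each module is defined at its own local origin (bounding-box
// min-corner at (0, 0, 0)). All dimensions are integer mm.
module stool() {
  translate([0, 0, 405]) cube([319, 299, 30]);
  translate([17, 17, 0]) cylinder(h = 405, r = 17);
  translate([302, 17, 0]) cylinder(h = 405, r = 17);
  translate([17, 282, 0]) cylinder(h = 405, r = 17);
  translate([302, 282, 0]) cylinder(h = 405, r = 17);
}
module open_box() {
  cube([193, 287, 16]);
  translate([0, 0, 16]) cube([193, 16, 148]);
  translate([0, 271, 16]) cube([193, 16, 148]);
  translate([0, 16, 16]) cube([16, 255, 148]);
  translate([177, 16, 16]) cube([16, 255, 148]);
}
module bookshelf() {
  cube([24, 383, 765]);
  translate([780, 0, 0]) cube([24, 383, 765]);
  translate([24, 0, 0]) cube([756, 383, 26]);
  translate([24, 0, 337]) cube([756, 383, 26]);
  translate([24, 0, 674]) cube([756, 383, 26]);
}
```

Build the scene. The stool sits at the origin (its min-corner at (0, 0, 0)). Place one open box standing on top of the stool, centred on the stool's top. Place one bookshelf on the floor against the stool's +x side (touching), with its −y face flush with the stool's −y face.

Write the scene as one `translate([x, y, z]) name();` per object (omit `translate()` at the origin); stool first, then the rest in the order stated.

stool();
translate([63, 6, 435]) open_box();
translate([319, 0, 0]) bookshelf();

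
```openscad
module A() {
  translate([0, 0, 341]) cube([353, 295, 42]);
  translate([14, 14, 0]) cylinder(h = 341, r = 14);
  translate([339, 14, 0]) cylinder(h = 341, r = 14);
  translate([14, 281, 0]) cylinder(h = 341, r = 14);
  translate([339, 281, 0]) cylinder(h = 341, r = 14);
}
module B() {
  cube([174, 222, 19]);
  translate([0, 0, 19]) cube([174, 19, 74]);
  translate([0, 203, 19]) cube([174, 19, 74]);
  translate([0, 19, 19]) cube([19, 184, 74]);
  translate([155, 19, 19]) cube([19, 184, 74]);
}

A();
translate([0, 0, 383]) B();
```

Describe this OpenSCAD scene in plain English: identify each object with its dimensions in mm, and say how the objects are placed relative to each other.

A is a four-legged stool. The seat is 353×295 mm, 42 mm thick, top at z = 383 mm. It stands on four round legs, each 28 mm in diameter, from z = 0 to the seat underside, each leg's axis is inset half a diameter from the nearest pair of seat edges (so the leg's bounding box is flush with the corner).

B is an open storage box with external size 174×222×93 mm and wall thickness 19 mm (the base is also 19 mm thick). The base covers the whole footprint; the four walls stand on the base, with the y-facing walls full-width and the x-facing walls fitting between their inner faces.

The open box is on top of the stool.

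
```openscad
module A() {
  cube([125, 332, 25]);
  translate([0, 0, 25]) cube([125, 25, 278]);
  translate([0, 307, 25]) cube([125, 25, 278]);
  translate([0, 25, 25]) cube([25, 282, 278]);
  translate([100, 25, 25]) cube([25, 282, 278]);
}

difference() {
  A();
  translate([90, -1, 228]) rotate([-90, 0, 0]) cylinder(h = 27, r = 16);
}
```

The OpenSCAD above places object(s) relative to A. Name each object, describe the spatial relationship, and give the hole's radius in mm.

A is an open box. The open box has a circular hole through its front wall. The hole's radius is 16 mm.

The subtracted cylinder has r = 16 mm.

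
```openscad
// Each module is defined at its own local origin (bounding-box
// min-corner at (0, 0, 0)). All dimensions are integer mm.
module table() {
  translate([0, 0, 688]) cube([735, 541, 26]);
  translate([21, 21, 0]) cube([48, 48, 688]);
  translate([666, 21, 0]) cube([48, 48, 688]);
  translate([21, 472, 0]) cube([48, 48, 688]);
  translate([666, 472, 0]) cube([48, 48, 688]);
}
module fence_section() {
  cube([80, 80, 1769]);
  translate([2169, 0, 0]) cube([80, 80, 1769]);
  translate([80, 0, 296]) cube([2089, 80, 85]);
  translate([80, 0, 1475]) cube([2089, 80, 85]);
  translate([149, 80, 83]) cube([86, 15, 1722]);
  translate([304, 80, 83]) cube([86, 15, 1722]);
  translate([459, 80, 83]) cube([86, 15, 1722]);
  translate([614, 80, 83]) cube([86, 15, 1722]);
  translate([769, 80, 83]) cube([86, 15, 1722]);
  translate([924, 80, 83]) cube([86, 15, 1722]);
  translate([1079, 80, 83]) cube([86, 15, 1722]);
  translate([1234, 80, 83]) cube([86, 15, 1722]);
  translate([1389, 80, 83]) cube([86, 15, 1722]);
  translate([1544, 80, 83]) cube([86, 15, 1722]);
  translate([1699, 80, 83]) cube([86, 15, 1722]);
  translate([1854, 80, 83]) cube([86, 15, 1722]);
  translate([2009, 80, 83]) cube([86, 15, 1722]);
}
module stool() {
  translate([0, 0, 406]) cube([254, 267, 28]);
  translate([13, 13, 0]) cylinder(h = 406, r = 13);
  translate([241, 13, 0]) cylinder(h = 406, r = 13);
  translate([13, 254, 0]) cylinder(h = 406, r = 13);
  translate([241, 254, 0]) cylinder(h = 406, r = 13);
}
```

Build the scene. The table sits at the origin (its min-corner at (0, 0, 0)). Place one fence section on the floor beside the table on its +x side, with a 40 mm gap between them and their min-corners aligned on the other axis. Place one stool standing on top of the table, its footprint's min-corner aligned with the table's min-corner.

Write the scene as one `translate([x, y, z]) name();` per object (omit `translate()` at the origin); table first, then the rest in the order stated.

table();
translate([775, 0, 0]) fence_section();
translate([0, 0, 714]) stool();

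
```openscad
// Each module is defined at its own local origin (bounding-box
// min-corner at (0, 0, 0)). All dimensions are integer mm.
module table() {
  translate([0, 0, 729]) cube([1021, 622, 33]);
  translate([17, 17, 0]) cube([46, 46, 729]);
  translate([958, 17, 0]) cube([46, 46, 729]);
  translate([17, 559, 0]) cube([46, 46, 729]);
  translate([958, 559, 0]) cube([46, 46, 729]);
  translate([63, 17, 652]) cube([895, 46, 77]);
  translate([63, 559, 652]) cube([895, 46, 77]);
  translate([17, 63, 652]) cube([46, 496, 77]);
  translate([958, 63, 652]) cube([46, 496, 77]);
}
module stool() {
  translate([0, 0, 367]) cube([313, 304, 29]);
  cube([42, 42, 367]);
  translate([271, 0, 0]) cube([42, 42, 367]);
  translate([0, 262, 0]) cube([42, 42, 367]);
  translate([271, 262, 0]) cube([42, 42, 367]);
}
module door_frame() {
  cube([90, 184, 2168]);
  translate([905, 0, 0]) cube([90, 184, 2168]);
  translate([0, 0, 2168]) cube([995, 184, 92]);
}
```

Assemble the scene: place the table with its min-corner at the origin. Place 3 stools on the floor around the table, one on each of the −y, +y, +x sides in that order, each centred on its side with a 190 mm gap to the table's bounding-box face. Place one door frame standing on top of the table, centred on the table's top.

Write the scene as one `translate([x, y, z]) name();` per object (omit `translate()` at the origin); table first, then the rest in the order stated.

table();
translate([354, -494, 0]) stool();
translate([354, 812, 0]) stool();
translate([1211, 159, 0]) stool();
translate([13, 219, 762]) door_frame();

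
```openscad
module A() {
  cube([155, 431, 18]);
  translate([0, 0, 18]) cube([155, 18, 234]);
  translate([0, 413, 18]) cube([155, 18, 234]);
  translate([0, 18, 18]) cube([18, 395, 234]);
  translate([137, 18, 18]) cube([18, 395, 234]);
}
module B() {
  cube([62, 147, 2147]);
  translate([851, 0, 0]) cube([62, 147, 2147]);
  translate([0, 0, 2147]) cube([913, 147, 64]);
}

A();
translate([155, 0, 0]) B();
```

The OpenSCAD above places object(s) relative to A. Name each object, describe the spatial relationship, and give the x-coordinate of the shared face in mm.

A is an open box. B is a door frame. The door frame is against the open box's +x side, with their −y faces flush. The x-coordinate of the shared face is 155 mm.

The open box's +x face and the door frame's −x face are both at x = 155 mm.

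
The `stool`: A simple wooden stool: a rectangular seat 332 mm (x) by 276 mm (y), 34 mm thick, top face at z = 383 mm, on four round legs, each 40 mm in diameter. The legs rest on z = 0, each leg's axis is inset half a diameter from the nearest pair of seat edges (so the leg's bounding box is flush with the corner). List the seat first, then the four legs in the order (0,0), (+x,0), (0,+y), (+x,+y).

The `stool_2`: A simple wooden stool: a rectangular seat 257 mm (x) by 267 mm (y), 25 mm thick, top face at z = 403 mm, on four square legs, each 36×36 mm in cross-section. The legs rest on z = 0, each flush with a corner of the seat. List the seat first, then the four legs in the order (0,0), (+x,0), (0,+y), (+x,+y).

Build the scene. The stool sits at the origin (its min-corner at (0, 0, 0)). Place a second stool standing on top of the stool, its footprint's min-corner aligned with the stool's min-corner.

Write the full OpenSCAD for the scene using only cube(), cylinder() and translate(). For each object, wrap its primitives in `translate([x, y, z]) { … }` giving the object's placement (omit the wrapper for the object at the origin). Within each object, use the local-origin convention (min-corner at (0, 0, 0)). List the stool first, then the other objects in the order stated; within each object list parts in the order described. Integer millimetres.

translate([0, 0, 349]) cube([332, 276, 34]);
translate([20, 20, 0]) cylinder(h = 349, r = 20);
translate([312, 20, 0]) cylinder(h = 349, r = 20);
translate([20, 256, 0]) cylinder(h = 349, r = 20);
translate([312, 256, 0]) cylinder(h = 349, r = 20);
translate([0, 0, 383]) {
  translate([0, 0, 378]) cube([257, 267, 25]);
  cube([36, 36, 378]);
  translate([221, 0, 0]) cube([36, 36, 378]);
  translate([0, 231, 0]) cube([36, 36, 378]);
  translate([221, 231, 0]) cube([36, 36, 378]);
}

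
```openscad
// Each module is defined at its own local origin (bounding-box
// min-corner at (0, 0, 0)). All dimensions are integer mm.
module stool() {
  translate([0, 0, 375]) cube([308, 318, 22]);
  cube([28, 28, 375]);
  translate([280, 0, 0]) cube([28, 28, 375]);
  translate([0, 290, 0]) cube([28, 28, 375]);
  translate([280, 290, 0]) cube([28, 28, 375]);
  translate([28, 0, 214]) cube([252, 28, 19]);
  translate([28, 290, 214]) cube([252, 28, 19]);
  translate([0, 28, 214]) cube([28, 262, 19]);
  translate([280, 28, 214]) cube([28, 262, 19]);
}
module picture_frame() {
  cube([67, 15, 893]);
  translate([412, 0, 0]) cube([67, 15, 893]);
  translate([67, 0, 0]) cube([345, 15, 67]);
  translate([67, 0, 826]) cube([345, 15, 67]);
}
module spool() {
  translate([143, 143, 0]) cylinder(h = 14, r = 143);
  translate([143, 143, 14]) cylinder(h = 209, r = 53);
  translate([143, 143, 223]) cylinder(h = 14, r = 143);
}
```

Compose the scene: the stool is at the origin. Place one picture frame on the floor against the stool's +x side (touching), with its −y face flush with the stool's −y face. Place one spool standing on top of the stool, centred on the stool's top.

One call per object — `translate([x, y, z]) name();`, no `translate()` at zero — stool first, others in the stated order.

stool();
translate([308, 0, 0]) picture_frame();
translate([11, 16, 397]) spool();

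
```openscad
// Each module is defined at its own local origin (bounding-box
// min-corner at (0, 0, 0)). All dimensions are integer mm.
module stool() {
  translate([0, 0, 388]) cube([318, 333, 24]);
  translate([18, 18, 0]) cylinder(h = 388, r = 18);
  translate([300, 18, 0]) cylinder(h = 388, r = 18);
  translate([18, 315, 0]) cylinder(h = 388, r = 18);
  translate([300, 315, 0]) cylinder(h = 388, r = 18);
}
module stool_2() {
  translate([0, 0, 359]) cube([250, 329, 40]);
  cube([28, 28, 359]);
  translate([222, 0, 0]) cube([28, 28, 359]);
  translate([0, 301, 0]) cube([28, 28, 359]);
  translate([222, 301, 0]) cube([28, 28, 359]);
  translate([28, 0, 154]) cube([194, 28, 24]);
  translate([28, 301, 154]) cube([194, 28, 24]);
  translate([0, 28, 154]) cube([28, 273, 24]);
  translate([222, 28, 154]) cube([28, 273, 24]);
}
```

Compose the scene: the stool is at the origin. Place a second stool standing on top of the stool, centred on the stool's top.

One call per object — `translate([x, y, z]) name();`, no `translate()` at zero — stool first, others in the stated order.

stool();
translate([34, 2, 412]) stool_2();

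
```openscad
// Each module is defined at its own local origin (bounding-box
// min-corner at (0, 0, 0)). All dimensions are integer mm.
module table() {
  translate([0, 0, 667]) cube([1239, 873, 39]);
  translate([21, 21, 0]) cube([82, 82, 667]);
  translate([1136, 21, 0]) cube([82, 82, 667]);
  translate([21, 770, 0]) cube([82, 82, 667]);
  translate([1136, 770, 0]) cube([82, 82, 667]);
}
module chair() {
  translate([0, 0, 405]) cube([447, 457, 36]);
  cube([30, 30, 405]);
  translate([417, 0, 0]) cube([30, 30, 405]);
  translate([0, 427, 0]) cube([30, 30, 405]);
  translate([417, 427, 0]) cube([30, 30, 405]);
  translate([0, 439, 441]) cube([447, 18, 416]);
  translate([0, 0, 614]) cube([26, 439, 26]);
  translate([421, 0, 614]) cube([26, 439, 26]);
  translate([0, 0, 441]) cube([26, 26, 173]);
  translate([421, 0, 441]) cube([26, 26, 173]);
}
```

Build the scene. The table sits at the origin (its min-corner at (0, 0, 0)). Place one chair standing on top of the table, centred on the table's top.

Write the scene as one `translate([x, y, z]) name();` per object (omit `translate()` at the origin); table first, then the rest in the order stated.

table();
translate([396, 208, 706]) chair();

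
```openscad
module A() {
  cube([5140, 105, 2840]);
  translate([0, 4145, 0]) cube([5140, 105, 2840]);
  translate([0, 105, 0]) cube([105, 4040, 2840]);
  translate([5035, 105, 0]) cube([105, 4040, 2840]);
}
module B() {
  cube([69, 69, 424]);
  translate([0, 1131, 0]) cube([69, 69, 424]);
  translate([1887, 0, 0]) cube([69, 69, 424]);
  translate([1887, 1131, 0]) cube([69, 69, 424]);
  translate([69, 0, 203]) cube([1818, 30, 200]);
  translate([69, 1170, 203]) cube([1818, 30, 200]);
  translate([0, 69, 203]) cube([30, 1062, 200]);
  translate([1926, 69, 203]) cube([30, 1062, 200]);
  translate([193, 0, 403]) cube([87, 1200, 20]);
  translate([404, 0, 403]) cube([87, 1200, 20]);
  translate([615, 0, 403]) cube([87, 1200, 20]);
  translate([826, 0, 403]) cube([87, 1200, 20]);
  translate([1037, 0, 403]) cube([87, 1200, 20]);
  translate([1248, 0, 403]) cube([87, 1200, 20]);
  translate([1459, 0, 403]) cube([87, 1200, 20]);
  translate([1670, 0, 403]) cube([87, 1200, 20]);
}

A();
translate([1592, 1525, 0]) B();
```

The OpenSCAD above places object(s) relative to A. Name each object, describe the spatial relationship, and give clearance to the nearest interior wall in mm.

Clearances: x = 1487, y = 1420; minimum 1420 mm.

A is a house frame. B is a bed frame. The bed frame sits inside the house frame, centred. The clearance to the nearest interior wall is 1420 mm.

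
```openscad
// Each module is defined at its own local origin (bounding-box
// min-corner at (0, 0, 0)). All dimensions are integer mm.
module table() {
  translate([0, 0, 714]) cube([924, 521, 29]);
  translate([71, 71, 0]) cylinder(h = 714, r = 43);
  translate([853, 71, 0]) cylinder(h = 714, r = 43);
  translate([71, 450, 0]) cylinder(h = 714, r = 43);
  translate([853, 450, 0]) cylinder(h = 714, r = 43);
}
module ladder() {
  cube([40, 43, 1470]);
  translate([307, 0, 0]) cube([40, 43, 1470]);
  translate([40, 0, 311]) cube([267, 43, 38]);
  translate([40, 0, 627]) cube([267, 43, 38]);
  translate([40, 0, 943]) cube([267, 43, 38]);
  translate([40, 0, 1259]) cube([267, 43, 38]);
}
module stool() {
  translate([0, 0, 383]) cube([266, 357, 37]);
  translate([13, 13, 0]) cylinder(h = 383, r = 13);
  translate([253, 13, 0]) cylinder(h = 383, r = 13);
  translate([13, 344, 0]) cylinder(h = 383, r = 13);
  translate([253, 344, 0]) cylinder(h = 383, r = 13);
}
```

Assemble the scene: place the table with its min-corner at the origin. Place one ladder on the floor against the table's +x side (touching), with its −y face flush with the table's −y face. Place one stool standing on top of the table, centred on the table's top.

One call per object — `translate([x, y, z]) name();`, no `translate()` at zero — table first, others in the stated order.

table();
translate([924, 0, 0]) ladder();
translate([329, 82, 743]) stool();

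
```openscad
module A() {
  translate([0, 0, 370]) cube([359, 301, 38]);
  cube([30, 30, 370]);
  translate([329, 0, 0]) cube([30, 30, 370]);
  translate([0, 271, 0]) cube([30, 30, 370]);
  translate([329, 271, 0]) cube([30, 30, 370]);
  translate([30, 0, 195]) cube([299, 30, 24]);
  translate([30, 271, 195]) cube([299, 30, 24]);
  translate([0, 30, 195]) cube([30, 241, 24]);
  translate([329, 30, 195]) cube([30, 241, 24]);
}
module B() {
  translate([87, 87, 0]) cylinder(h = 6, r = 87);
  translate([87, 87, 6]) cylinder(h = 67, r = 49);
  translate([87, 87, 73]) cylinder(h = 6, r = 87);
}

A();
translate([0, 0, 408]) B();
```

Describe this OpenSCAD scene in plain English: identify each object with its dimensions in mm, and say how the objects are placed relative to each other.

A is a four-legged stool. The seat is a 359×301×38 mm slab whose top surface is at z = 408 mm; four square legs, each 30×30 mm in cross-section, run from the floor (z = 0) to the underside of the seat, each flush with a corner of the seat. Four stretchers, 30 mm wide and 24 mm tall, connect adjacent legs with their undersides at z = 195 mm, each running between the inner faces of the legs it joins and aligned with the legs' outer faces on the other axis.

B is a spool: two coaxial disc flanges of radius 87 mm and thickness 6 mm, joined by a core cylinder of radius 49 mm and height 67 mm. The lower flange rests on z = 0 and the three cylinders share a vertical axis.

The spool is on top of the stool.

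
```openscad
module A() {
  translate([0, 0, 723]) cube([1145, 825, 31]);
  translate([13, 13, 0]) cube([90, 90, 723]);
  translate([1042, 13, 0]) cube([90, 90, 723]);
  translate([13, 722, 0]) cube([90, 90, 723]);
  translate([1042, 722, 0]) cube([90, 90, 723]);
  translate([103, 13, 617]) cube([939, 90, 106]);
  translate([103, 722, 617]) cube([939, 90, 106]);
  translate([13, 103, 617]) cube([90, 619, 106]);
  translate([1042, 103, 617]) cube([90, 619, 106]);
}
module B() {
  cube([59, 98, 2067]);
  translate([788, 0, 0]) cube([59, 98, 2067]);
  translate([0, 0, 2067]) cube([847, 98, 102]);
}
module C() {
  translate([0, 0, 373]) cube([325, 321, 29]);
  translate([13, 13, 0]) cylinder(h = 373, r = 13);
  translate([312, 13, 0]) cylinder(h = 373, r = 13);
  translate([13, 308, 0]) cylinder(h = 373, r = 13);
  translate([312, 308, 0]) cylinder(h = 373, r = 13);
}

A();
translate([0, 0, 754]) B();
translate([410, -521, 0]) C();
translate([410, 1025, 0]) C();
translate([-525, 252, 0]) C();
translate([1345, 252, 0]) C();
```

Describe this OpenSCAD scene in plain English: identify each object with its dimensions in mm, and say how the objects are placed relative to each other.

A is a rectangular dining table. The top is 1145×825×31 mm with its upper surface at z = 754 mm. It stands on four 90×90 mm square legs, each inset 13 mm from the nearest pair of top edges, running from the floor to the underside of the top. Four apron rails, 90 mm thick and 106 mm tall, run between adjacent legs with their top edges flush with the underside of the top and their outer faces flush with the legs' outer faces.

B is a door frame. The clear opening is 729 mm wide and 2067 mm high. Two 59 mm wide jambs, 98 mm deep, stand either side of the opening from the floor to the top of the opening. A 102 mm thick head sits across the top of both jambs, spanning the full outside width of the frame.

C is a four-legged stool. The seat is 325×321 mm, 29 mm thick, top at z = 402 mm. It stands on four round legs, each 26 mm in diameter, from z = 0 to the seat underside, each leg's axis is inset half a diameter from the nearest pair of seat edges (so the leg's bounding box is flush with the corner).

The door frame is on top of the table. Four stools sit around the table at the −y, +y, −x, +x sides.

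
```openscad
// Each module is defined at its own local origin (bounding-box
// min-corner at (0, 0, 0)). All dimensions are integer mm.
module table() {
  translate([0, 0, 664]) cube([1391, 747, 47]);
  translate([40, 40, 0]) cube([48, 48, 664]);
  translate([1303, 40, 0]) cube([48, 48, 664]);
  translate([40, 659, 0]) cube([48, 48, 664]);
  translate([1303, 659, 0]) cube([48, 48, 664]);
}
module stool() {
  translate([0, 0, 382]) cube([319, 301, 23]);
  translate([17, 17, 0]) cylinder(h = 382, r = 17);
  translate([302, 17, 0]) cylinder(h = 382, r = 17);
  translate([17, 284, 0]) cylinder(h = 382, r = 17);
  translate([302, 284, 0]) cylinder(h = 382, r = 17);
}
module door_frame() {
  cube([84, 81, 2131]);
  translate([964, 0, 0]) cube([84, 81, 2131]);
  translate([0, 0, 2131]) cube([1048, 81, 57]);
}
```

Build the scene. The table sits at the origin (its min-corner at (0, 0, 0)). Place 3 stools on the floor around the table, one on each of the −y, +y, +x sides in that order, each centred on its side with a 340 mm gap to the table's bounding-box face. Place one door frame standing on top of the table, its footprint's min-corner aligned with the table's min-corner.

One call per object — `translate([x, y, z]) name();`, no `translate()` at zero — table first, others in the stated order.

table();
translate([536, -641, 0]) stool();
translate([536, 1087, 0]) stool();
translate([1731, 223, 0]) stool();
translate([0, 0, 711]) door_frame();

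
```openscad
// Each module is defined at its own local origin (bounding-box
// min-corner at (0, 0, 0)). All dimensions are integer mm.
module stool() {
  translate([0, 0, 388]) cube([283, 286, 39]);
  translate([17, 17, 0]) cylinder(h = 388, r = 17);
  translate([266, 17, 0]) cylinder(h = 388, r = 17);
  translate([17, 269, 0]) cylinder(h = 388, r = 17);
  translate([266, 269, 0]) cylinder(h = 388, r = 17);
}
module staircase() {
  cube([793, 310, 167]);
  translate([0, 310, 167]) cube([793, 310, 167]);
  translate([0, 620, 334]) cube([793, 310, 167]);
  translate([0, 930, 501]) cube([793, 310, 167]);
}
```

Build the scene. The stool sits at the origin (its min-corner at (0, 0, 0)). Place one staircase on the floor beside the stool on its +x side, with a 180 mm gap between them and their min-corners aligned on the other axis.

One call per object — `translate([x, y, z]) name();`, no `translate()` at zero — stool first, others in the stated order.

stool();
translate([463, 0, 0]) staircase();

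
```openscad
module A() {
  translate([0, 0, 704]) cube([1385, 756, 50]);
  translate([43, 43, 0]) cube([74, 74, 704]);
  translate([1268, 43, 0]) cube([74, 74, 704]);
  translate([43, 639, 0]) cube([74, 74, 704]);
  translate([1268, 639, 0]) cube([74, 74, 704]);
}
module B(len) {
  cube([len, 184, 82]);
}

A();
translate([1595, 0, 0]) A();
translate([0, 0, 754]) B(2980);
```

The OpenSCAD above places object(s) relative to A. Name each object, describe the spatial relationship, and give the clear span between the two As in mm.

A is a table. B is a beam. A beam spans the tops of two tables. The clear span between the two tables is 210 mm.

Second table starts at x = 1595; first ends at x = 1385; clear span = 1595 − 1385 = 210 mm.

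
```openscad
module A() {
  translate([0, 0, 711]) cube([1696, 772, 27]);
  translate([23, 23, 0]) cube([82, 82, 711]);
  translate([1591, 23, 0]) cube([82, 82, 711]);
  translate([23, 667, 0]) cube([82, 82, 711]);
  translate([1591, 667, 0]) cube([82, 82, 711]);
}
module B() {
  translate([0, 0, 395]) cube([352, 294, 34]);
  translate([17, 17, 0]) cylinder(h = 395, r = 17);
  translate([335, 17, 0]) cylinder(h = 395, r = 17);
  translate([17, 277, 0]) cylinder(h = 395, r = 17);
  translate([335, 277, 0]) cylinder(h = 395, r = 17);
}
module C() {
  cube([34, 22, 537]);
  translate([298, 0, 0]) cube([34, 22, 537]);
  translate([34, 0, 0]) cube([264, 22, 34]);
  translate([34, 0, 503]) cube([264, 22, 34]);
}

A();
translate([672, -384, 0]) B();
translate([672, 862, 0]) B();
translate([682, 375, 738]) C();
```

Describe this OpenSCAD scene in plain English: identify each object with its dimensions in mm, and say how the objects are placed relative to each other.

A is a table: top 1696 mm (x) × 772 mm (y), 27 mm thick, upper face at z = 738 mm, on four 82×82 mm square legs, each inset 23 mm from the nearest pair of top edges, running from z = 0 to the bottom of the top.

B is a four-legged stool. The seat is 352×294 mm, 34 mm thick, top at z = 429 mm. It stands on four round legs, each 34 mm in diameter, from z = 0 to the seat underside, each leg's axis is inset half a diameter from the nearest pair of seat edges (so the leg's bounding box is flush with the corner).

C is a rectangular picture frame lying in the x–z plane (depth along y). The opening is 264 mm wide (x) by 469 mm tall (z), surrounded by a border 34 mm wide on all four sides. The frame is 22 mm deep and is made of two full-height vertical stiles with two horizontal rails fitted between them.

Two stools sit around the table at the −y, +y sides. The picture frame is on top of the table, centred.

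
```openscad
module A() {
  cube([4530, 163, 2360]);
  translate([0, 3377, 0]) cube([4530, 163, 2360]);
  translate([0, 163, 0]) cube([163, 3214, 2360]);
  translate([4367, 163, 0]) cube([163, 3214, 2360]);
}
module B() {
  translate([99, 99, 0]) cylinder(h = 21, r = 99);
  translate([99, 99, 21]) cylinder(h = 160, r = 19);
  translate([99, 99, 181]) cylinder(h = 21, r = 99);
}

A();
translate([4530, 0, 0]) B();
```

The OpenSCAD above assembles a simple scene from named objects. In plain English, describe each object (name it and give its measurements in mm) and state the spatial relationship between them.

A is the wall frame of a small rectangular building: four walls, each 2360 mm tall and 163 mm thick, enclosing a footprint 4530 mm (x) by 3540 mm (y) outside-to-outside, with no floor or roof. The front and back walls (the −y and +y sides) span the full width; the two side walls fit between them.

B is a spool: two coaxial disc flanges of radius 99 mm and thickness 21 mm, joined by a core cylinder of radius 19 mm and height 160 mm. The lower flange rests on z = 0 and the three cylinders share a vertical axis.

The spool is against the house frame's +x side, with their −y faces flush.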